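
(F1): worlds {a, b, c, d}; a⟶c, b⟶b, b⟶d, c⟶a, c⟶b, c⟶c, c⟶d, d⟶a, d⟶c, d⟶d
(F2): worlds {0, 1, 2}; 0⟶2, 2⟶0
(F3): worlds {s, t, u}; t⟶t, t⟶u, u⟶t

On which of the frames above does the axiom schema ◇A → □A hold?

The schema corresponds to partial functionality: ∀x ∀y ∀z (Rxy ∧ Rxz → y = z).
(F1): fails — b sees both b and d.
(F2): holds.
(F3): fails — t sees both t and u.

(F2)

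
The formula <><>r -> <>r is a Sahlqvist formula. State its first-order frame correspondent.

Replacing r by ¬r and contraposing gives the equivalent schema □r → □□r.
Suppose □r→□□r is valid. Take Rxy, Ryz and set V(r)={w : Rxw}. Then □r at x, so □□r at x, so □r at y, so r at z, i.e. Rxz.
Conversely, any frame satisfying forall x forall y forall z (Rxy & Ryz -> Rxz) validates the schema.
Frame condition: forall x forall y forall z (Rxy & Ryz -> Rxz).

Transitivity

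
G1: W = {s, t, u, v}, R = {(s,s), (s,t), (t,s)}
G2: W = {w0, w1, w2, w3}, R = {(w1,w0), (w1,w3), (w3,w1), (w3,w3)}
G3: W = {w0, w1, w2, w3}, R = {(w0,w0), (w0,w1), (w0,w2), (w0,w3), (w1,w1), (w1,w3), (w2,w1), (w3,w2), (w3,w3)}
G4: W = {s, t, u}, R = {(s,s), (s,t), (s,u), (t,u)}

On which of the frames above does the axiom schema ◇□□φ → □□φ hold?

G1

This is the axiom for a generalized confluence (Geach) condition; its first-order frame correspondent is ∀x ∀y ∀z ((xRy ∧ xR²z) → ∃w (yR²w ∧ z = w)).
G1: holds.
G2: fails — w1Rw0, w1R²w1 but no w with w0R²w and w1=w.
G3: fails — w0Rw1, w0R²w0 but no w with w1R²w and w0=w.
G4: fails — sRt, sR²s but no w with tR²w and s=w.
Valid on: G1.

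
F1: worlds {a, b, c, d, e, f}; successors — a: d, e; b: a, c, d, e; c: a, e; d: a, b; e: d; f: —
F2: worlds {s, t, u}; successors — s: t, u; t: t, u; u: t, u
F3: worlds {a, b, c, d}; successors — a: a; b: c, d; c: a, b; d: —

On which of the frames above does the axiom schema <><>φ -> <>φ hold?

The schema corresponds to transitivity: forall x forall y forall z (Rxy & Ryz -> Rxz).
F1: fails — Red and Rdb but not Reb.
F2: ✓.
F3: fails — Rbc and Rcb but not Rbb.

F2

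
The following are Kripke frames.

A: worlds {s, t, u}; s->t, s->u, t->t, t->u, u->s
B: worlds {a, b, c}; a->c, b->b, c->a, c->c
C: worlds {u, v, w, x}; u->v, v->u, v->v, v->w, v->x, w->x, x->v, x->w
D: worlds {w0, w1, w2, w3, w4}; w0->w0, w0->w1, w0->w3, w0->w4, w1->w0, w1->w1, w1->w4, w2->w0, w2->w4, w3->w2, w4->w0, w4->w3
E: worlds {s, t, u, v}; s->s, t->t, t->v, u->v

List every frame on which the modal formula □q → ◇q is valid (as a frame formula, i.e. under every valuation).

A, B, C, D

Frame correspondent (Sahlqvist): ∀x ∃y Rxy — i.e. seriality.
A: condition met.
B: condition met.
C: condition met.
D: condition met.
E: fails — world v has no successor.
Valid on: A, B, C, D.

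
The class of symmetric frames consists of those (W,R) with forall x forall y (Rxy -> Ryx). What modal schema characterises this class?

The condition is symmetry. The B schema p → □◇p defines it.
Suppose p→□◇p is valid. Take Rxy and set V(p)={x}. Then p at x, so □◇p at x, so ◇p at y, so some z with Ryz has p; z=x, i.e. Ryx.

p → □◇p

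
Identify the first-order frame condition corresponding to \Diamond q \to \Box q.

Suppose ◇q→□q is valid. Take Rxy, Rxz and set V(q)={y}. Then ◇q at x, so □q at x, so q at z, i.e. z=y.

partial functionality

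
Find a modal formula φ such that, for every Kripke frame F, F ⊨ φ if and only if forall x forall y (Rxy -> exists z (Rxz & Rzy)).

The condition is density. The C4 schema □□q → □q defines it.
Suppose □□q→□q is valid. Take Rxy and set V(q)={w : xR²w}. Then □□q at x, so □q at x, so q at y, i.e. ∃z(Rxz∧Rzy).

□□q → □q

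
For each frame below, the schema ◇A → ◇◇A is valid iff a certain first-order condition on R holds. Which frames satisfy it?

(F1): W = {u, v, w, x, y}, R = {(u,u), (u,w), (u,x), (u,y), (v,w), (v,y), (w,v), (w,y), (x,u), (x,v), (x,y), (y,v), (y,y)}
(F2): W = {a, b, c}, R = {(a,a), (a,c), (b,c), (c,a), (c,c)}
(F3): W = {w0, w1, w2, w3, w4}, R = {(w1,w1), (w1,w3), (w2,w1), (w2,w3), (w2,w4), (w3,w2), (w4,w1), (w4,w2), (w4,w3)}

(F2)

This is the axiom for a generalized confluence (Geach) condition; its first-order frame correspondent is ∀x ∀y (xRy → ∃w (y = w ∧ xR²w)).
(F1): fails — vRw but no t with w=t and vR²t.
(F2): satisfies the condition.
(F3): fails — w2Rw4 but no w with w4=w and w2R²w.
Valid on: (F2).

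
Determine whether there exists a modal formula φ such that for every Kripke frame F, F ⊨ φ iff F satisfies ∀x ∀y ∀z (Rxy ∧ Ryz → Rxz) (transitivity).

This is a Sahlqvist condition; the 4 axiom □q → □□q defines it.
Suppose □q→□□q is valid. Take Rxy, Ryz and set V(q)={w : Rxw}. Then □q at x, so □□q at x, so □q at y, so q at z, i.e. Rxz.

Yes, by □q → □□q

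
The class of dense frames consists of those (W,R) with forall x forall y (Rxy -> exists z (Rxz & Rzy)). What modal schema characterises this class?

This is density; the standard corresponding axiom is C4: □□r → □r.
Suppose □□r→□r is valid. Take Rxy and set V(r)={w : xR²w}. Then □□r at x, so □r at x, so r at y, i.e. ∃z(Rxz∧Rzy).

□□r → □r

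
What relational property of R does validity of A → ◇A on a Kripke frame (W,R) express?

Equivalently (dual form): □A → A.
Suppose □A→A is valid. At any x set V(A)={w : Rxw}. Then □A holds at x, so A holds at x, i.e. Rxx.
Conversely, any frame satisfying ∀x Rxx validates the schema.
Frame condition: ∀x Rxx.

reflexivity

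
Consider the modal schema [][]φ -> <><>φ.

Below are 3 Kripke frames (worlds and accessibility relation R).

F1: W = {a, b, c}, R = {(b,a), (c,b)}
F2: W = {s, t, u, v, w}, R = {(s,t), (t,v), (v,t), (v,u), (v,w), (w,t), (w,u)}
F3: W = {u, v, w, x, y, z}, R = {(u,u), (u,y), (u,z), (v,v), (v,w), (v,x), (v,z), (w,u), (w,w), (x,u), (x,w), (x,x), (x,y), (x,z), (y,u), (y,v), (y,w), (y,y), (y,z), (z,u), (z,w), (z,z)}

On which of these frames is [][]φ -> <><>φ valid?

The schema corresponds to a generalized confluence (Geach) condition: forall x exists w (x R^2 w & x R^2 w).
F1: fails — at a but no w with aR²w and aR²w.
F2: fails — at u but no w* with uR²w* and uR²w*.
F3: condition met.

F3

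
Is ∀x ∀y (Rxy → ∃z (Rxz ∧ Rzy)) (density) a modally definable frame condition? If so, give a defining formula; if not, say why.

Yes — defined by □□r → □r

The condition is density. A defining modal formula is □□r → □r.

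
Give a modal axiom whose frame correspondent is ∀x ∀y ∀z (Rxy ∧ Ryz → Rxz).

□q → □□q

This is transitivity; the standard corresponding axiom is 4: □q → □□q.
Suppose □q→□□q is valid. Take Rxy, Ryz and set V(q)={w : Rxw}. Then □q at x, so □□q at x, so □q at y, so q at z, i.e. Rxz.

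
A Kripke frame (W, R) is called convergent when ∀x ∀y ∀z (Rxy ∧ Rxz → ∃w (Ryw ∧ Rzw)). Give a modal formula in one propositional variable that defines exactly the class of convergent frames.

◇□p → □◇p

This is convergence; the standard corresponding axiom is .2: ◇□p → □◇p.
Suppose ◇□p→□◇p is valid. Take Rxy, Rxz and set V(p)={w : Ryw}. Then □p at y so ◇□p at x, so □◇p at x, so ◇p at z, giving w with Rzw and Ryw.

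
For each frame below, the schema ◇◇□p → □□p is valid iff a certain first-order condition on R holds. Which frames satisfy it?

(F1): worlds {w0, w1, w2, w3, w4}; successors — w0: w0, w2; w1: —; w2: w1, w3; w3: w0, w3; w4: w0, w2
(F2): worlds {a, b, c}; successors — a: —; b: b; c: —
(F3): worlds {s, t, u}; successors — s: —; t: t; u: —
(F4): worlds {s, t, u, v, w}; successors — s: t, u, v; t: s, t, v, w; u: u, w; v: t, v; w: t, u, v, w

This is the axiom for a generalized confluence (Geach) condition; its first-order frame correspondent is ∀x ∀y ∀z ((xR²y ∧ xR²z) → ∃w (yRw ∧ z = w)).
(F1): fails — w0R²w0, w0R²w1 but no w with w0Rw and w1=w.
(F2): condition met.
(F3): condition met.
(F4): fails — sR²s, sR²s but no w* with sRw* and s=w*.
Valid on: (F2), (F3).

(F2), (F3)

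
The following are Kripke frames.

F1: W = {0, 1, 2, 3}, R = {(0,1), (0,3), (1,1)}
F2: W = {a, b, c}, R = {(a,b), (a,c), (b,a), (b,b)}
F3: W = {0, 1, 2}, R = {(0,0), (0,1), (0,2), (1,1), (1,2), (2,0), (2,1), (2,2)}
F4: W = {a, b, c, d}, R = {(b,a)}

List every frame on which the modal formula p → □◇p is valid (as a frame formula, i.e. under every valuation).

none

Frame correspondent (Sahlqvist): ∀x ∀y (Rxy → Ryx) — i.e. symmetry.
F1: fails — R01 but not R10.
F2: fails — Rac but not Rca.
F3: fails — R01 but not R10.
F4: fails — Rba but not Rab.
Valid on no frame.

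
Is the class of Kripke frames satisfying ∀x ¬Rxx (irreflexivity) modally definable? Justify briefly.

Any modally definable frame class is closed under surjective bounded morphisms.
The 2-cycle (worlds a,b with a→b→a) is irreflexive, and the map sending every world to a single reflexive point • is a surjective bounded morphism (forth: every edge maps to (•,•); back: every world has a successor). So any modal formula valid on the 2-cycle is also valid on the reflexive point, which is not irreflexive.
Hence irreflexivity is not modally definable.

Not definable by any modal formula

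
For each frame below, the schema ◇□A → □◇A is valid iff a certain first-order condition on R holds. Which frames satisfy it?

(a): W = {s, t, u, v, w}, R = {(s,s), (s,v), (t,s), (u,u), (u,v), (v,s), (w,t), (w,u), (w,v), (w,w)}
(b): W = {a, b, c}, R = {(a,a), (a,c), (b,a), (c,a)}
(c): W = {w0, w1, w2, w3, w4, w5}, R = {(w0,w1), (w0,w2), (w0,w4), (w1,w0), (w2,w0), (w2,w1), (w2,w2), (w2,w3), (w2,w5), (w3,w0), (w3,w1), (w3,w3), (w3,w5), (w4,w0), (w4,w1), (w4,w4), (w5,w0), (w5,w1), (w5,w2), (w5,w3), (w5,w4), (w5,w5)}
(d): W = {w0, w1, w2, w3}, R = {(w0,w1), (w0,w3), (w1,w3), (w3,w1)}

(b)

The schema corresponds to convergence: ∀x ∀y ∀z (Rxy ∧ Rxz → ∃w (Ryw ∧ Rzw)).
(a): fails — Ruv and Ruu but v and u have no common successor.
(b): holds.
(c): fails — Rw2w0 and Rw2w1 but w0 and w1 have no common successor.
(d): fails — Rw0w1 and Rw0w3 but w1 and w3 have no common successor.
Valid on: (b).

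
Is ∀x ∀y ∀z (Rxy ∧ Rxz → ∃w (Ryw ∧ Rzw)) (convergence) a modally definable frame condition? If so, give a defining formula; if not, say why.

Yes, by ◇□q → □◇q

The condition is convergence. A defining modal formula is ◇□q → □◇q.
Suppose ◇□q→□◇q is valid. Take Rxy, Rxz and set V(q)={w : Ryw}. Then □q at y so ◇□q at x, so □◇q at x, so ◇q at z, giving w with Rzw and Ryw.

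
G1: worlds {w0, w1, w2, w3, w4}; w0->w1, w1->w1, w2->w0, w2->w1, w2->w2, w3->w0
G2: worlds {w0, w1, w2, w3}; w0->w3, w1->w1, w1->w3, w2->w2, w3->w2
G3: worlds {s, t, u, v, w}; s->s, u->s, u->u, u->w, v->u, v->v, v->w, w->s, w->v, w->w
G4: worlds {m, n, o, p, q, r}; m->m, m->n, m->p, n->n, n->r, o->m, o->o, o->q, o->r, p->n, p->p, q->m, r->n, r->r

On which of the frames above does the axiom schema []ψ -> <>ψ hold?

Frame correspondent (Sahlqvist): forall x exists y Rxy — i.e. seriality.
G1: fails — world w4 has no successor.
G2: ✓.
G3: fails — world t has no successor.
G4: ✓.
Valid on: G2, G4.

G2, G4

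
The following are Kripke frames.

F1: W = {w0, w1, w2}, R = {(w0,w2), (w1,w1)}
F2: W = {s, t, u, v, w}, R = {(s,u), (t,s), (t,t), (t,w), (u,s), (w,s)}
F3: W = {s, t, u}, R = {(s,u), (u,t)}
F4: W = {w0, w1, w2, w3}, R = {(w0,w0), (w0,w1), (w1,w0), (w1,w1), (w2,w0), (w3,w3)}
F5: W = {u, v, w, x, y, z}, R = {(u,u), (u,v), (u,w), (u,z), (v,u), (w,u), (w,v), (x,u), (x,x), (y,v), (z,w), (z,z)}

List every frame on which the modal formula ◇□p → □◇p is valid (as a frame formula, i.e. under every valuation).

F4

The schema corresponds to convergence: ∀x ∀y ∀z (Rxy ∧ Rxz → ∃w (Ryw ∧ Rzw)).
F1: fails — Rw0w2 and Rw0w2 but w2 and w2 have no common successor.
F2: fails — Rts and Rtw but s and w have no common successor.
F3: fails — Rut and Rut but t and t have no common successor.
F4: satisfies the condition.
F5: fails — Ruv and Ruz but v and z have no common successor.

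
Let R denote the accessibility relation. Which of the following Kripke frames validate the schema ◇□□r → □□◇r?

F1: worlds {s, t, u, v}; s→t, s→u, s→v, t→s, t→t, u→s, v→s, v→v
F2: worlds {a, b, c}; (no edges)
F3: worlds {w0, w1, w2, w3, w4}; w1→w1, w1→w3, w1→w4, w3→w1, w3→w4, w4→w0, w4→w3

F1, F2

The schema corresponds to a generalized confluence (Geach) condition: ∀x ∀y ∀z ((xRy ∧ xR²z) → ∃w (yR²w ∧ zRw)).
F1: condition met.
F2: condition met.
F3: fails — w1Rw1, w1R²w0 but no w with w1R²w and w0Rw.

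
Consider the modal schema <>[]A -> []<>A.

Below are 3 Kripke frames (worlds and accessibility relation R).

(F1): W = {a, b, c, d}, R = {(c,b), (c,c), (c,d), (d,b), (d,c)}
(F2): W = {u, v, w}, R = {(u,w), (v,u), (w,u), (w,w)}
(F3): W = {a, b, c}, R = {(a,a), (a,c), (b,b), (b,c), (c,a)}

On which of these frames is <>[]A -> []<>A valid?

Frame correspondent (Sahlqvist): forall x forall y forall z (Rxy & Rxz -> exists w (Ryw & Rzw)) — i.e. convergence.
(F1): fails — Rcc and Rcb but c and b have no common successor.
(F2): ✓.
(F3): fails — Rbc and Rbb but c and b have no common successor.

(F2)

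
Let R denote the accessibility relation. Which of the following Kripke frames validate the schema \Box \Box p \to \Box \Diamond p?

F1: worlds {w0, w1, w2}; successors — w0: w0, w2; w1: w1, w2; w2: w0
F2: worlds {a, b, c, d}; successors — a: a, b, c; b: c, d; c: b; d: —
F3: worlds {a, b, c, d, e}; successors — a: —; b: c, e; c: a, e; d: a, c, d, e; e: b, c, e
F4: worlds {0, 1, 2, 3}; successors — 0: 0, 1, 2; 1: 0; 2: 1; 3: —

This is the axiom for a generalized confluence (Geach) condition; its first-order frame correspondent is \forall x \forall z (xRz \to \exists w (x R^2 w \wedge zRw)).
F1: condition met.
F2: fails — bRd but no w with bR²w and dRw.
F3: fails — cRa but no w with cR²w and aRw.
F4: condition met.
Valid on: F1, F4.

F1, F4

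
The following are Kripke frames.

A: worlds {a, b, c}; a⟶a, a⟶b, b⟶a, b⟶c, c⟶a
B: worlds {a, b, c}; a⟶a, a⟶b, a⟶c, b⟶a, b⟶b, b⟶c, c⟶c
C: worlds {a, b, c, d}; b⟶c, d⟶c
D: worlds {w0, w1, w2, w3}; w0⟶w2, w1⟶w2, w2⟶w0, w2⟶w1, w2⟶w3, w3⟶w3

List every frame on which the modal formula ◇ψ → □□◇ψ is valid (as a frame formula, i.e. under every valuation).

Frame correspondent (Sahlqvist): ∀x ∀y ∀z ((xRy ∧ xR²z) → ∃w (y = w ∧ zRw)) — i.e. a generalized confluence (Geach) condition.
A: fails — aRb, aR²b but no w with b=w and bRw.
B: fails — aRa, aR²c but no w with a=w and cRw.
C: holds.
D: fails — w0Rw2, w0R²w3 but no w with w2=w and w3Rw.
Valid on: C.

C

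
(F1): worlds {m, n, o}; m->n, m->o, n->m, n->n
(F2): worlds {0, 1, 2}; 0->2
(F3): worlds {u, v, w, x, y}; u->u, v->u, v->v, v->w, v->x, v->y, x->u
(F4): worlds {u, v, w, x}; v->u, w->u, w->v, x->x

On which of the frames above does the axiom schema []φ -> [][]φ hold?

This is the axiom for transitivity; its first-order frame correspondent is forall x forall y forall z (Rxy & Ryz -> Rxz).
(F1): fails — Rnm and Rmo but not Rno.
(F2): condition met.
(F3): condition met.
(F4): condition met.

(F2), (F3), (F4)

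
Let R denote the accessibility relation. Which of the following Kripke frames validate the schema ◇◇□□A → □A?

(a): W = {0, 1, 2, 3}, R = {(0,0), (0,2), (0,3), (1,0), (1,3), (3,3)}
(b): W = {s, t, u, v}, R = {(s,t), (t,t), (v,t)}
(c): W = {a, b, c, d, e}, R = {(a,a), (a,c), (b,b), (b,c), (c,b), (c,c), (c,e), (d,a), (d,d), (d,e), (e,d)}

(b)

This is the axiom for a generalized confluence (Geach) condition; its first-order frame correspondent is ∀x ∀y ∀z ((xR²y ∧ xRz) → ∃w (yR²w ∧ z = w)).
(a): fails — 0R²2, 0R0 but no w with 2R²w and 0=w.
(b): holds.
(c): fails — aR²b, aRa but no w with bR²w and a=w.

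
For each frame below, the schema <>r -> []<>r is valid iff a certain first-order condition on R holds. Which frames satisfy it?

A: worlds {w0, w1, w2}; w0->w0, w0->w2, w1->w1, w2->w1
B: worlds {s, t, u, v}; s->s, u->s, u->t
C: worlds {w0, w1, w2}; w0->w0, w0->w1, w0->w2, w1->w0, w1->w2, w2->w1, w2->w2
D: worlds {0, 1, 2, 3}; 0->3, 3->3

Frame correspondent (Sahlqvist): forall x forall y forall z (Rxy & Rxz -> Ryz) — i.e. the Euclidean property.
A: fails — Rw0w2 and Rw0w2 but not Rw2w2.
B: fails — Rus and Rut but not Rst.
C: fails — Rw0w1 and Rw0w1 but not Rw1w1.
D: ✓.

D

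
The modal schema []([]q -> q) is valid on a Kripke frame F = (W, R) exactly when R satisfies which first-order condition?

This is the T□ axiom.
It corresponds to shift-reflexivity: forall x forall y (Rxy -> Ryy).

Shift-reflexivity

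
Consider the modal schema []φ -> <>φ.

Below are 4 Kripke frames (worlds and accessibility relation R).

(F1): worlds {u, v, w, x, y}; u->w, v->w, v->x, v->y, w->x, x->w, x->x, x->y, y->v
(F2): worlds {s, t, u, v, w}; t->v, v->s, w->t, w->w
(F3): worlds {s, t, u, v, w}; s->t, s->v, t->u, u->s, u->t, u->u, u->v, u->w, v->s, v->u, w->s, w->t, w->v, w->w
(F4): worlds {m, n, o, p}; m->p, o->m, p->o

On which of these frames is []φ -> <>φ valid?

The schema corresponds to seriality: forall x exists y Rxy.
(F1): condition met.
(F2): fails — world s has no successor.
(F3): condition met.
(F4): fails — world n has no successor.
Valid on: (F1), (F3).

(F1), (F3)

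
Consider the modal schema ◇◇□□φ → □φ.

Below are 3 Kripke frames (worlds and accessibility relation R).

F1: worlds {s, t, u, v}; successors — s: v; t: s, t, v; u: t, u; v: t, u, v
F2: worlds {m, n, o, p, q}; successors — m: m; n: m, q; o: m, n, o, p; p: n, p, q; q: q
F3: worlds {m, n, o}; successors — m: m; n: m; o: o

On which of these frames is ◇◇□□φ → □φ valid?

F3

This is the axiom for a generalized confluence (Geach) condition; its first-order frame correspondent is ∀x ∀y ∀z ((xR²y ∧ xRz) → ∃w (yR²w ∧ z = w)).
F1: fails — tR²s, tRs but no w with sR²w and s=w.
F2: fails — nR²m, nRq but no w with mR²w and q=w.
F3: holds.
Valid on: F3.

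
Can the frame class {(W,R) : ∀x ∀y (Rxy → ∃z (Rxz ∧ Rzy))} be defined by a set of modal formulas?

Yes: it is density, defined by the C4 schema □□q → □q.

Yes, by □□q → □q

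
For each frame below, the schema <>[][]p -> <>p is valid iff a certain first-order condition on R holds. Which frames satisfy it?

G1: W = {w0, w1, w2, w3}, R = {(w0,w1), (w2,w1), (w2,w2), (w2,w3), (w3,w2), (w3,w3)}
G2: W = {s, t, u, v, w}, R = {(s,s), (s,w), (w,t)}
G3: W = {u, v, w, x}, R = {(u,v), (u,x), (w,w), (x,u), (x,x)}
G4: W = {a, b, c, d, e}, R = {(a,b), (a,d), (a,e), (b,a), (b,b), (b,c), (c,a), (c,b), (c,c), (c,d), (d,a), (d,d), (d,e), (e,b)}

The schema corresponds to a generalized confluence (Geach) condition: forall x forall y (xRy -> exists w (y R^2 w & xRw)).
G1: fails — w0Rw1 but no w with w1R²w and w0Rw.
G2: fails — sRw but no w* with wR²w* and sRw*.
G3: fails — uRv but no t with vR²t and uRt.
G4: ✓.

G4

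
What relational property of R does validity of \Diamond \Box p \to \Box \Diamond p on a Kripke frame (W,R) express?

Suppose ◇□p→□◇p is valid. Take Rxy, Rxz and set V(p)={w : Ryw}. Then □p at y so ◇□p at x, so □◇p at x, so ◇p at z, giving w with Rzw and Ryw.

convergence: \forall x \forall y \forall z (Rxy \wedge Rxz \to \exists w (Ryw \wedge Rzw))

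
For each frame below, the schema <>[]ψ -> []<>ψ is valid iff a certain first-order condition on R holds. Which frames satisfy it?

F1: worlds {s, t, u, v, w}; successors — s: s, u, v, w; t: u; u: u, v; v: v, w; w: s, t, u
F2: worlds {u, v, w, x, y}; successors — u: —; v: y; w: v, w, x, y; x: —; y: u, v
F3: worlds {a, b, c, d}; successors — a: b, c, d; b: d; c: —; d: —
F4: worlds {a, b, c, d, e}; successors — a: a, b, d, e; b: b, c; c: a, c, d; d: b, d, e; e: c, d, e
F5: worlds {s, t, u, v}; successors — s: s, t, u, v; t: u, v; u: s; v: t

Frame correspondent (Sahlqvist): forall x forall y forall z (Rxy & Rxz -> exists w (Ryw & Rzw)) — i.e. convergence.
F1: fails — Rsv and Rsw but v and w have no common successor.
F2: fails — Rww and Rwx but w and x have no common successor.
F3: fails — Rac and Rac but c and c have no common successor.
F4: condition met.
F5: fails — Rsv and Rsu but v and u have no common successor.

F4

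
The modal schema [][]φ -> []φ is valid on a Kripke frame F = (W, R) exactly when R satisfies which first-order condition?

density

This is the C4 axiom.
Its frame correspondent is density — forall x forall y (Rxy -> exists z (Rxz & Rzy)).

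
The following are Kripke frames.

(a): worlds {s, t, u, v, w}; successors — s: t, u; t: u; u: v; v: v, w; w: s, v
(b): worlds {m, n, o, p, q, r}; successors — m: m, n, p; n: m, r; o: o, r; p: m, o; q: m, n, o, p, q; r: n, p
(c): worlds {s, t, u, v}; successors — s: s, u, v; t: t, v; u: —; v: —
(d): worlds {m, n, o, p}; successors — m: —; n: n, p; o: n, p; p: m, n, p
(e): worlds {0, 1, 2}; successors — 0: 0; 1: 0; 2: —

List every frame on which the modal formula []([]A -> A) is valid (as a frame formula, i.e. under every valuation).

This is the axiom for shift-reflexivity; its first-order frame correspondent is forall x forall y (Rxy -> Ryy).
(a): fails — Rvw but not Rww.
(b): fails — Rnr but not Rrr.
(c): fails — Rtv but not Rvv.
(d): fails — Rpm but not Rmm.
(e): holds.

(e)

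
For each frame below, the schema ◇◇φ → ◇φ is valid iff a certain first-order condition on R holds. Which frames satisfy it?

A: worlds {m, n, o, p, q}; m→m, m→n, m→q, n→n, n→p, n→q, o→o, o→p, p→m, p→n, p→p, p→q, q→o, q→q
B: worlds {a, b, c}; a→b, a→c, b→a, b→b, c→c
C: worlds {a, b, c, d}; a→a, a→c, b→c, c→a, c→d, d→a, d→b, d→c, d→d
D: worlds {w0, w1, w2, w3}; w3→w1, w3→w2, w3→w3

The schema corresponds to a generalized confluence (Geach) condition: ∀x ∀y (xR²y → ∃w (y = w ∧ xRw)).
A: fails — mR²o but no w with o=w and mRw.
B: fails — aR²a but no w with a=w and aRw.
C: fails — aR²d but no w with d=w and aRw.
D: ✓.

D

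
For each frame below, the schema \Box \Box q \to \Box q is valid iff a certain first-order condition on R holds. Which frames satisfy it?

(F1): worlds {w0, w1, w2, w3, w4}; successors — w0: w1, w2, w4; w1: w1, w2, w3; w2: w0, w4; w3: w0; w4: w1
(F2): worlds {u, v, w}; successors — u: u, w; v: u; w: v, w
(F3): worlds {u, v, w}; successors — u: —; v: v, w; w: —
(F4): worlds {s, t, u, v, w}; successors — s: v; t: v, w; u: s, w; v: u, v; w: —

(F2), (F3)

This is the axiom for density; its first-order frame correspondent is \forall x \forall y (Rxy \to \exists z (Rxz \wedge Rzy)).
(F1): fails — Rw3w0 but no z with Rw3z and Rzw0.
(F2): satisfies the condition.
(F3): satisfies the condition.
(F4): fails — Ruw but no z with Ruz and Rzw.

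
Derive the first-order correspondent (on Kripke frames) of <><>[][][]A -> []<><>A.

forall x forall y forall z ((x R^2 y & xRz) -> exists w (y R^3 w & z R^2 w))

This is a Sahlqvist (Geach-type) schema ◇^2□^3A → □^1◇^2A.
First-order correspondent: forall x forall y forall z ((x R^2 y & xRz) -> exists w (y R^3 w & z R^2 w)).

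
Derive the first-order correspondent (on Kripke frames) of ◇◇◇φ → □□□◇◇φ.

∀x ∀y ∀z ((xR³y ∧ xR³z) → ∃w (y = w ∧ zR²w))

This is a Sahlqvist (Geach-type) schema ◇^3□^0φ → □^3◇^2φ.
First-order correspondent: ∀x ∀y ∀z ((xR³y ∧ xR³z) → ∃w (y = w ∧ zR²w)).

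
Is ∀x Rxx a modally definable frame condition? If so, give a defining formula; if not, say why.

This is a Sahlqvist condition; the T axiom □r → r defines it.

Yes, by □r → r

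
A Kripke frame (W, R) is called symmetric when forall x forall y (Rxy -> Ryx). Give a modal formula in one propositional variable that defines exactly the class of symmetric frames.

ψ → □◇ψ

This is symmetry; the standard corresponding axiom is B: ψ → □◇ψ.
Suppose ψ→□◇ψ is valid. Take Rxy and set V(ψ)={x}. Then ψ at x, so □◇ψ at x, so ◇ψ at y, so some z with Ryz has ψ; z=x, i.e. Ryx.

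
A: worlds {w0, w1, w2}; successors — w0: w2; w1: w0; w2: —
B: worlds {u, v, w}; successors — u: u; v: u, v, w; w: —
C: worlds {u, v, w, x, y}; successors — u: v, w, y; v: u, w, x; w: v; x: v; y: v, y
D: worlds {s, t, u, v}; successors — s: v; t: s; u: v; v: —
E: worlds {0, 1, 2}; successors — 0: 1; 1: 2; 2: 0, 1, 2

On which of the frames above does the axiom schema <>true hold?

C, E

The schema corresponds to seriality: forall x exists y Rxy.
A: fails — world w2 has no successor.
B: fails — world w has no successor.
C: ✓.
D: fails — world v has no successor.
E: ✓.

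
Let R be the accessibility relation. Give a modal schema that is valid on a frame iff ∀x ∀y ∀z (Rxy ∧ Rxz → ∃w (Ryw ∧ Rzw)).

◇□ψ → □◇ψ

The condition is convergence. The .2 schema ◇□ψ → □◇ψ defines it.
Suppose ◇□ψ→□◇ψ is valid. Take Rxy, Rxz and set V(ψ)={w : Ryw}. Then □ψ at y so ◇□ψ at x, so □◇ψ at x, so ◇ψ at z, giving w with Rzw and Ryw.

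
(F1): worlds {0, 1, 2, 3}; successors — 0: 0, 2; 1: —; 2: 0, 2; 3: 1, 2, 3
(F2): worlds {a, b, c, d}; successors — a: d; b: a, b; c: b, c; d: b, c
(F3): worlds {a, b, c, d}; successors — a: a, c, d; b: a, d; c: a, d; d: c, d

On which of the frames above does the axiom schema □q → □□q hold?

This is the axiom for transitivity; its first-order frame correspondent is ∀x ∀y ∀z (Rxy ∧ Ryz → Rxz).
(F1): fails — R32 and R20 but not R30.
(F2): fails — Rba and Rad but not Rbd.
(F3): fails — Rcd and Rdc but not Rcc.

none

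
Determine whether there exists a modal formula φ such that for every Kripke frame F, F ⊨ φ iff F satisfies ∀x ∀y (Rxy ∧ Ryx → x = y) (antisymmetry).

Any modally definable frame class is closed under surjective bounded morphisms.
The 6-cycle (worlds s,t,u,v,w,x with s→t→u→v→w→x→s) is antisymmetric. Sending even-indexed worlds to • and odd-indexed worlds to ∘ is a surjective bounded morphism onto the two-world frame with •↔∘, which is not antisymmetric.
So the class is not modally definable.

Not modally definable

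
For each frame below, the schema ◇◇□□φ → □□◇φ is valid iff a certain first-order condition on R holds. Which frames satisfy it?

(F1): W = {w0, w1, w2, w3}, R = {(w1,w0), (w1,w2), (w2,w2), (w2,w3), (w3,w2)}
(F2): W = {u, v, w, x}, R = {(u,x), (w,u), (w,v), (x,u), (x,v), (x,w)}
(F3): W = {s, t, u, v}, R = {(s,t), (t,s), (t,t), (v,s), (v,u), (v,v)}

(F1)

This is the axiom for a generalized confluence (Geach) condition; its first-order frame correspondent is ∀x ∀y ∀z ((xR²y ∧ xR²z) → ∃w (yR²w ∧ zRw)).
(F1): holds.
(F2): fails — uR²u, uR²u but no t with uR²t and uRt.
(F3): fails — vR²s, vR²u but no w with sR²w and uRw.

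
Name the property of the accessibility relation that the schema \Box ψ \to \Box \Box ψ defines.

transitivity: \forall x \forall y \forall z (Rxy \wedge Ryz \to Rxz)

This schema is the 4 axiom.
It corresponds to transitivity: \forall x \forall y \forall z (Rxy \wedge Ryz \to Rxz).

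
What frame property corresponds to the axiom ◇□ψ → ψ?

Symmetry

This schema is equivalent to the B axiom ψ → □◇ψ.
It corresponds to symmetry: ∀x ∀y (Rxy → Ryx).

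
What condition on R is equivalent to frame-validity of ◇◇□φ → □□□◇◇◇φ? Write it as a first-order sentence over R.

∀x ∀y ∀z ((xR²y ∧ xR³z) → ∃w (yRw ∧ zR³w))

This is a Sahlqvist (Geach-type) schema ◇^2□^1φ → □^3◇^3φ.
Minimal-valuation argument: fix x; take any y with xR^2y and any z with xR^3z. Set V(φ) to the set of worlds R-reachable from y in exactly 1 step. Then □^1φ holds at y, so the antecedent holds at x; validity forces ◇^3φ at z, giving a w with zR^3w and yR^1w.
First-order correspondent: ∀x ∀y ∀z ((xR²y ∧ xR³z) → ∃w (yRw ∧ zR³w)).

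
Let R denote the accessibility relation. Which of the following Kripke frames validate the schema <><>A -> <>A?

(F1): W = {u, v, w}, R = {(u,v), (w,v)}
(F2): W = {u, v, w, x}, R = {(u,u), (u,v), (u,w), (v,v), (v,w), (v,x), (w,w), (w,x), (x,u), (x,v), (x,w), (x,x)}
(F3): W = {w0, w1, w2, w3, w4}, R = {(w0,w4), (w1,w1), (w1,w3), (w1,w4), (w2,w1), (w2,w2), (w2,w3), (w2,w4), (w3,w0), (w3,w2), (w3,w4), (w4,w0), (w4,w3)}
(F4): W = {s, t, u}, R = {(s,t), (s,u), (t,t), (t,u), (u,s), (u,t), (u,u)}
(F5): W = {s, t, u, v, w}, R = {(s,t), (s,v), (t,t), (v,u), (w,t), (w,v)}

Frame correspondent (Sahlqvist): forall x forall y forall z (Rxy & Ryz -> Rxz) — i.e. transitivity.
(F1): condition met.
(F2): fails — Ruv and Rvx but not Rux.
(F3): fails — Rw0w4 and Rw4w0 but not Rw0w0.
(F4): fails — Rtu and Rus but not Rts.
(F5): fails — Rsv and Rvu but not Rsu.

(F1)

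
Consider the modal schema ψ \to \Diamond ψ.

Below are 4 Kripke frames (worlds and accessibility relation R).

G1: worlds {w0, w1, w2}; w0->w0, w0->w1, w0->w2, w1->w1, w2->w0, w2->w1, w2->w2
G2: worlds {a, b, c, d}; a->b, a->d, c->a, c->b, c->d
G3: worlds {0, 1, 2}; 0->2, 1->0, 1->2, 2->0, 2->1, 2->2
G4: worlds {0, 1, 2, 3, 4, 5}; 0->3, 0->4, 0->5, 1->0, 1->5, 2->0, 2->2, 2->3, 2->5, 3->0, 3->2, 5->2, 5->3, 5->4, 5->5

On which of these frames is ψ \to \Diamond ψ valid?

Frame correspondent (Sahlqvist): \forall x Rxx — i.e. reflexivity.
G1: satisfies the condition.
G2: fails — world a does not see itself.
G3: fails — world 0 does not see itself.
G4: fails — world 0 does not see itself.
Valid on: G1.

G1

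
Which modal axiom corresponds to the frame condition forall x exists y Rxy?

□r → ◇r

This is seriality; the standard corresponding axiom is D: □r → ◇r.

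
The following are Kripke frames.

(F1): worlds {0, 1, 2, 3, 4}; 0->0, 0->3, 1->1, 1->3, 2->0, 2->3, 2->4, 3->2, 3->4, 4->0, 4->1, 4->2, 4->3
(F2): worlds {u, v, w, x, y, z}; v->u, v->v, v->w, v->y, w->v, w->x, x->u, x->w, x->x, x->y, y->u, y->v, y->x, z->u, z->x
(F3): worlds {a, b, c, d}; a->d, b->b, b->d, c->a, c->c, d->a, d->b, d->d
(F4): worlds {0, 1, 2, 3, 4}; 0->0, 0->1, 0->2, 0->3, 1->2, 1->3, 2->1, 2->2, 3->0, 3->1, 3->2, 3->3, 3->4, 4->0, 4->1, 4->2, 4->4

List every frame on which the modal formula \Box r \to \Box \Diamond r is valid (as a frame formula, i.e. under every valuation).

(F4)

Frame correspondent (Sahlqvist): \forall x \forall z (xRz \to \exists w (xRw \wedge zRw)) — i.e. a generalized confluence (Geach) condition.
(F1): fails — 0R3 but no w with 0Rw and 3Rw.
(F2): fails — vRu but no t with vRt and uRt.
(F3): fails — cRa but no w with cRw and aRw.
(F4): ✓.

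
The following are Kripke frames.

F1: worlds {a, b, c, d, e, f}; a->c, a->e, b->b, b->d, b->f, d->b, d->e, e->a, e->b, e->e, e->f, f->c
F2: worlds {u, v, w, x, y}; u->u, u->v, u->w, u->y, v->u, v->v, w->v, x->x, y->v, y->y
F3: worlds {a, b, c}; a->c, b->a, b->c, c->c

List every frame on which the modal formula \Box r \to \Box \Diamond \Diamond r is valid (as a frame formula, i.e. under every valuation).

The schema corresponds to a generalized confluence (Geach) condition: \forall x \forall z (xRz \to \exists w (xRw \wedge z R^2 w)).
F1: fails — aRc but no w with aRw and cR²w.
F2: holds.
F3: holds.

F2, F3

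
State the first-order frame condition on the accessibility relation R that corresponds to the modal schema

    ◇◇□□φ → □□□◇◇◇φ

∀x ∀y ∀z ((xR²y ∧ xR³z) → ∃w (yR²w ∧ zR³w))

This is a Sahlqvist (Geach-type) schema ◇^2□^2φ → □^3◇^3φ.
Minimal-valuation argument: fix x; take any y with xR^2y and any z with xR^3z. Set V(φ) to the set of worlds R-reachable from y in exactly 2 steps. Then □^2φ holds at y, so the antecedent holds at x; validity forces ◇^3φ at z, giving a w with zR^3w and yR^2w.
First-order correspondent: ∀x ∀y ∀z ((xR²y ∧ xR³z) → ∃w (yR²w ∧ zR³w)).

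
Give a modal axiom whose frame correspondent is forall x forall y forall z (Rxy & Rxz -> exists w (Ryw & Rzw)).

A defining formula is ◇□p → □◇p (the .2 axiom).
Suppose ◇□p→□◇p is valid. Take Rxy, Rxz and set V(p)={w : Ryw}. Then □p at y so ◇□p at x, so □◇p at x, so ◇p at z, giving w with Rzw and Ryw.

◇□p → □◇p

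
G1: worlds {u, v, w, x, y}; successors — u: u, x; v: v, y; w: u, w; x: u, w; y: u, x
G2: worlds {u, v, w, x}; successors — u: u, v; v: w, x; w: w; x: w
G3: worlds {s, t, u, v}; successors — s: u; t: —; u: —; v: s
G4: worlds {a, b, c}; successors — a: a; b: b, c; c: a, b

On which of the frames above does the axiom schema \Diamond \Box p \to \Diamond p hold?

G4

This is the axiom for a generalized confluence (Geach) condition; its first-order frame correspondent is \forall x \forall y (xRy \to \exists w (yRw \wedge xRw)).
G1: fails — vRy but no t with yRt and vRt.
G2: fails — uRv but no t with vRt and uRt.
G3: fails — sRu but no w with uRw and sRw.
G4: satisfies the condition.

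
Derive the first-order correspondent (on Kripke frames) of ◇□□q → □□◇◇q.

This is a Sahlqvist (Geach-type) schema ◇^1□^2q → □^2◇^2q.
Minimal-valuation argument: fix x; take any y with xR^1y and any z with xR^2z. Set V(q) to the set of worlds R-reachable from y in exactly 2 steps. Then □^2q holds at y, so the antecedent holds at x; validity forces ◇^2q at z, giving a w with zR^2w and yR^2w.
First-order correspondent: ∀x ∀y ∀z ((xRy ∧ xR²z) → ∃w (yR²w ∧ zR²w)).

∀x ∀y ∀z ((xRy ∧ xR²z) → ∃w (yR²w ∧ zR²w))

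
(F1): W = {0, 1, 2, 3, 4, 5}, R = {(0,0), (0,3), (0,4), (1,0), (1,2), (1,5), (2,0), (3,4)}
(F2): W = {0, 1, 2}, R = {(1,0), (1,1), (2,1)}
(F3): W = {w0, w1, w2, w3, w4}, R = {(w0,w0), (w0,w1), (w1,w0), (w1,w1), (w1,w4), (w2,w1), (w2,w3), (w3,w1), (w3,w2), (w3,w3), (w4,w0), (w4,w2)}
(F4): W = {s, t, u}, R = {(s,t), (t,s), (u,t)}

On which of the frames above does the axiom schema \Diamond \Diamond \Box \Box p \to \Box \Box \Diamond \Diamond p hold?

(F3), (F4)

Frame correspondent (Sahlqvist): \forall x \forall y \forall z ((x R^2 y \wedge x R^2 z) \to \exists w (y R^2 w \wedge z R^2 w)) — i.e. a generalized confluence (Geach) condition.
(F1): fails — 0R²0, 0R²3 but no w with 0R²w and 3R²w.
(F2): fails — 1R²0, 1R²0 but no w with 0R²w and 0R²w.
(F3): satisfies the condition.
(F4): satisfies the condition.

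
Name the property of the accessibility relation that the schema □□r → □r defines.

density: ∀x ∀y (Rxy → ∃z (Rxz ∧ Rzy))

This schema is the C4 axiom.
It corresponds to density: ∀x ∀y (Rxy → ∃z (Rxz ∧ Rzy)).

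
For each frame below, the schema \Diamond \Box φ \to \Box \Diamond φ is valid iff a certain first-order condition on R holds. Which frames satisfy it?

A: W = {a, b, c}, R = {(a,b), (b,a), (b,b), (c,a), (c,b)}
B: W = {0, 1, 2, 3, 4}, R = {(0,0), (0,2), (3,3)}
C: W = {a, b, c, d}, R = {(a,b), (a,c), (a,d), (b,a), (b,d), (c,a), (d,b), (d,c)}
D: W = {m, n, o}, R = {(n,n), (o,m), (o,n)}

The schema corresponds to convergence: \forall x \forall y \forall z (Rxy \wedge Rxz \to \exists w (Ryw \wedge Rzw)).
A: condition met.
B: fails — R00 and R02 but 0 and 2 have no common successor.
C: fails — Rab and Rad but b and d have no common successor.
D: fails — Rom and Rom but m and m have no common successor.
Valid on: A.

A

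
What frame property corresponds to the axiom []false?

This schema is the Ver axiom.
Its frame correspondent is emptiness of R — forall x forall y ~Rxy.

emptiness of R: forall x forall y ~Rxy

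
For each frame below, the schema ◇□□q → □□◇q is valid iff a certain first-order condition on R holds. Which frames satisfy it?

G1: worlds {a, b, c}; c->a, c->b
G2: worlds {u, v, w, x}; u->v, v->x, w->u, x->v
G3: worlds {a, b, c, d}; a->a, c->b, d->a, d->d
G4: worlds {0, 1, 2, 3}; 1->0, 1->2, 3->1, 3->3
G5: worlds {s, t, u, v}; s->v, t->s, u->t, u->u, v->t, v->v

The schema corresponds to a generalized confluence (Geach) condition: ∀x ∀y ∀z ((xRy ∧ xR²z) → ∃w (yR²w ∧ zRw)).
G1: holds.
G2: holds.
G3: holds.
G4: fails — 3R1, 3R²0 but no w with 1R²w and 0Rw.
G5: fails — uRt, uR²t but no w with tR²w and tRw.
Valid on: G1, G2, G3.

G1, G2, G3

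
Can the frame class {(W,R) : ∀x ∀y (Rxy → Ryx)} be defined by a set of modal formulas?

Definable; r → □◇r defines it

This is a Sahlqvist condition; the B axiom r → □◇r defines it.
Suppose r→□◇r is valid. Take Rxy and set V(r)={x}. Then r at x, so □◇r at x, so ◇r at y, so some z with Ryz has r; z=x, i.e. Ryx.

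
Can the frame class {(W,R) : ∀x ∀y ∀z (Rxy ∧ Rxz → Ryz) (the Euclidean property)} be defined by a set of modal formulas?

Yes, by ◇r → □◇r

The condition is the Euclidean property. A defining modal formula is ◇r → □◇r.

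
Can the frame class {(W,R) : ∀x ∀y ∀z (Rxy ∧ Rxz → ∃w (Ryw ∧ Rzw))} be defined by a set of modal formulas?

The condition is convergence. A defining modal formula is ◇□q → □◇q.
Suppose ◇□q→□◇q is valid. Take Rxy, Rxz and set V(q)={w : Ryw}. Then □q at y so ◇□q at x, so □◇q at x, so ◇q at z, giving w with Rzw and Ryw.

Definable; ◇□q → □◇q defines it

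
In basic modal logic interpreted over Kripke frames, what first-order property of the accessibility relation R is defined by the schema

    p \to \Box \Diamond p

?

symmetry

Suppose p→□◇p is valid. Take Rxy and set V(p)={x}. Then p at x, so □◇p at x, so ◇p at y, so some z with Ryz has p; z=x, i.e. Ryx.
Conversely, any frame satisfying \forall x \forall y (Rxy \to Ryx) validates the schema.
Frame condition: \forall x \forall y (Rxy \to Ryx).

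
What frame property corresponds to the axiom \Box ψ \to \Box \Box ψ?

Transitivity

Suppose □ψ→□□ψ is valid. Take Rxy, Ryz and set V(ψ)={w : Rxw}. Then □ψ at x, so □□ψ at x, so □ψ at y, so ψ at z, i.e. Rxz.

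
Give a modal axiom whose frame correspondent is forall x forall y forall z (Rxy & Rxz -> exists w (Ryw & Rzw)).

◇□q → □◇q

The condition is convergence. The .2 schema ◇□q → □◇q defines it.
Suppose ◇□q→□◇q is valid. Take Rxy, Rxz and set V(q)={w : Ryw}. Then □q at y so ◇□q at x, so □◇q at x, so ◇q at z, giving w with Rzw and Ryw.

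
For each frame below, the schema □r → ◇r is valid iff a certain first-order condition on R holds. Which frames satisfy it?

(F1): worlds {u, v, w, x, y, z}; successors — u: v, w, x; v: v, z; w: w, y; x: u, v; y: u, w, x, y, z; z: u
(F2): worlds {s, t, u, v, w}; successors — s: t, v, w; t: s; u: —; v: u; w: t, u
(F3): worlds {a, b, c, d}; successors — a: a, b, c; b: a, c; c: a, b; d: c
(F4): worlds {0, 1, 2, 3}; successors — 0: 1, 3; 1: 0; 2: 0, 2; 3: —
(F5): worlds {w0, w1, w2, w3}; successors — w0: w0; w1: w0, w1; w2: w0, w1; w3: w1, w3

(F1), (F3), (F5)

This is the axiom for seriality; its first-order frame correspondent is ∀x ∃y Rxy.
(F1): holds.
(F2): fails — world u has no successor.
(F3): holds.
(F4): fails — world 3 has no successor.
(F5): holds.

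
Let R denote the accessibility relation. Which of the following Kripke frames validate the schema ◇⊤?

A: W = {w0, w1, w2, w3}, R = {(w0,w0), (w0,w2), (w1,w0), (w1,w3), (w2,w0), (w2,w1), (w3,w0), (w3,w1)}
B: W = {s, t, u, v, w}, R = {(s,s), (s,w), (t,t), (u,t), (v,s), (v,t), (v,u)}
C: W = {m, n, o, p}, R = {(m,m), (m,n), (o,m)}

A

Frame correspondent (Sahlqvist): ∀x ∃y Rxy — i.e. seriality.
A: condition met.
B: fails — world w has no successor.
C: fails — world n has no successor.
Valid on: A.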